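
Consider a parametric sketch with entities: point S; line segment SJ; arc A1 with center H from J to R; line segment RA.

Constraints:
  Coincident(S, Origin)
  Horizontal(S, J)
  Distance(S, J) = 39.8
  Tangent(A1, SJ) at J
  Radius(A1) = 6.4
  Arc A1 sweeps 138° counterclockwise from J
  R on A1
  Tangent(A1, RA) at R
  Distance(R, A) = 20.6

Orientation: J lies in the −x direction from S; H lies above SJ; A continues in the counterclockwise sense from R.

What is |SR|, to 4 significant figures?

37.23

The tangent condition forces HJ to be normal to SJ, so H = J + (0, 6.4) = (-39.80, 6.400). On A1, J sits at bearing -90° from H; a 138° counterclockwise sweep puts R at bearing 48°, so R = H + 6.4·(cos 48°, sin 48°) = (-35.52, 11.16). Then |SR| = |R − S| = 37.23.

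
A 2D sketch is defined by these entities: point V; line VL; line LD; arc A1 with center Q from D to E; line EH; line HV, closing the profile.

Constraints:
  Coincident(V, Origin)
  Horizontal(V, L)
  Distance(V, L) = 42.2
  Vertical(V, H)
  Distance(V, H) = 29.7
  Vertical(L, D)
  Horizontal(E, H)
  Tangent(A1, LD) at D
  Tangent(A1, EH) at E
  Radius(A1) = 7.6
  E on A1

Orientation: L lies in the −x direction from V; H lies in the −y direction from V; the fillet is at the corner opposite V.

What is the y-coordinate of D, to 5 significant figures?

-22.100

V is at the origin; VL is horizontal with |VL| = 42.2 and L on the −x side, so L = (-42.200, 0.0000). VH is vertical with |VH| = 29.7 and H on the −y side, so H = (0.0000, -29.700). The virtual corner opposite V is at (-42.200, -29.700). Since A1 is tangent to LD there, QD ⟂ LD and the tangent condition forces QE to be normal to EH, with radius 7.6, so the center Q sits 7.6 in from both sides at Q = (-34.600, -22.100). That places the tangent points at D = (-42.200, -22.100) on LD and E = (-34.600, -29.700) on EH. So D.y = -22.100.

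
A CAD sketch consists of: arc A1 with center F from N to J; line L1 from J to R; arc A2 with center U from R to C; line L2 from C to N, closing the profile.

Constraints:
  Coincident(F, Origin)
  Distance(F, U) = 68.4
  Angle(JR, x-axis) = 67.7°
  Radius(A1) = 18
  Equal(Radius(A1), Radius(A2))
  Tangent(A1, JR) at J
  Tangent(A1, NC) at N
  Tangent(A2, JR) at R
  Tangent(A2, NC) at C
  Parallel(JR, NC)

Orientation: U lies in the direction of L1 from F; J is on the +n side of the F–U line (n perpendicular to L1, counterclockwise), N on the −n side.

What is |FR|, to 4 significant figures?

70.73

The slot axis is L1's direction at 67.7°, so u = (cos 67.7°, sin 67.7°) = (0.3795, 0.9252) and n = (−sin 67.7°, cos 67.7°) = (-0.9252, 0.3795). F is at the origin and U lies 68.4 along u from F, so U = 68.4·u = (25.95, 63.28). Tangency of A1 to both parallel lines with radius 18.0 puts J and N at F ± 18.0·n: J = (-16.65, 6.830), N = (16.65, -6.830). Equal radii place R and C the same way about U: R = U + 18.0·n = (9.301, 70.11), C = U − 18.0·n = (42.61, 56.45). Then |FR| = |R − F| = 70.73.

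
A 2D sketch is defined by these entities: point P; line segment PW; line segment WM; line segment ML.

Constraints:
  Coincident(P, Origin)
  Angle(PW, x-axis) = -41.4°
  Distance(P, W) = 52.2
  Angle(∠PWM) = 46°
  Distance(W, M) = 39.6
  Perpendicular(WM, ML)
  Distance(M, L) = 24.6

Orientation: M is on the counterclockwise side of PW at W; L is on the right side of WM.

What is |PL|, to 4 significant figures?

62.24

P is at the origin; PW runs at -41.4° with length 52.2, so W = 52.2·(cos -41.4°, sin -41.4°) = (39.16, -34.52). ∠PWM = 46.0°, so WM runs at -41.4° + (180° − 46.0°) = 92.60° from the x-axis; with |WM| = 39.6, M = W + 39.6·(cos 92.60°, sin 92.60°) = (37.36, 5.039). WM is perpendicular to ML; with |ML| = 24.6 on the right of WM, L = M + 24.6·(0.9990, 0.04536) = (61.93, 6.155). Then |PL| = |L − P| = 62.24.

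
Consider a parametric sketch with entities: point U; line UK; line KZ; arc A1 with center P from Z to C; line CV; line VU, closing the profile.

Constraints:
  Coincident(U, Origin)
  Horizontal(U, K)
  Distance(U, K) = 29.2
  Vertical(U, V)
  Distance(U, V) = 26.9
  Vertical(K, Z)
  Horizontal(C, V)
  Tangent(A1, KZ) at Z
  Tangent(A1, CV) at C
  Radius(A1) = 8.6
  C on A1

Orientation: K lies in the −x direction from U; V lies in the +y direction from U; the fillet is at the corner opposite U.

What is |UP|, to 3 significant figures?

27.6

U is at the origin; U and K share the same y with |UK| = 29.2 and K on the −x side, so K = (-29.2, 0.00). U and V share the same x with |UV| = 26.9 and V on the +y side, so V = (0.00, 26.9). The virtual corner opposite U is at (-29.2, 26.9). Tangency of A1 to KZ means the radius PZ is perpendicular to KZ and since A1 is tangent to CV there, PC ⟂ CV, with radius 8.6, so the center P sits 8.6 in from both sides at P = (-20.6, 18.3). Then |UP| = |P − U| = 27.6.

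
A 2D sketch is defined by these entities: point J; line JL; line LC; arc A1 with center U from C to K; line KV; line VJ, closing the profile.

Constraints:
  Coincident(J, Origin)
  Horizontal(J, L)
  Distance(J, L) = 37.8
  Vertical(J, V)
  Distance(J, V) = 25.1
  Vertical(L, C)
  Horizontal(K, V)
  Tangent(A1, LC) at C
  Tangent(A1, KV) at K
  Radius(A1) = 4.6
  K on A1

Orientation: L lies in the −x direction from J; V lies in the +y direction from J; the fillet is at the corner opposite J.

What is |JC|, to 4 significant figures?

43.00

The virtual corner opposite J is at (-37.80, 25.10). Tangency of A1 to LC means the radius UC is perpendicular to LC and A1 meets KV tangentially, so UK is at right angles to KV, with radius 4.6, so the center U sits 4.6 in from both sides at U = (-33.20, 20.50). That places the tangent points at C = (-37.80, 20.50) on LC and K = (-33.20, 25.10) on KV. Then |JC| = |C − J| = 43.00.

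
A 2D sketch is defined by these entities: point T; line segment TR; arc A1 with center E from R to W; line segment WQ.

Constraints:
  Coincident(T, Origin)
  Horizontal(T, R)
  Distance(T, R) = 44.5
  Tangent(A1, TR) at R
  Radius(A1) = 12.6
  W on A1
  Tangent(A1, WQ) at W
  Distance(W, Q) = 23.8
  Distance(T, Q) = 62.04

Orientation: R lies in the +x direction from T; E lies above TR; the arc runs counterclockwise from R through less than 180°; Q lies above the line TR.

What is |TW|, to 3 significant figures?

58.8

T is at the origin; TR is horizontal with |TR| = 44.5 and R on the +x side, so R = (44.5, 0.00). The tangent condition forces ER to be normal to TR, so E = R + (0, 12.6) = (44.5, 12.6). Since EW ⟂ WQ (tangency), |EQ| = √(12.6² + 23.8²) = 26.9 regardless of where W sits on A1. So Q lies on both circle(T, 62.04) and circle(E, 26.9); the above-TR intersection is Q = (48.0, 39.3). W is the foot of the tangent from Q: W = (56.3, 17.0).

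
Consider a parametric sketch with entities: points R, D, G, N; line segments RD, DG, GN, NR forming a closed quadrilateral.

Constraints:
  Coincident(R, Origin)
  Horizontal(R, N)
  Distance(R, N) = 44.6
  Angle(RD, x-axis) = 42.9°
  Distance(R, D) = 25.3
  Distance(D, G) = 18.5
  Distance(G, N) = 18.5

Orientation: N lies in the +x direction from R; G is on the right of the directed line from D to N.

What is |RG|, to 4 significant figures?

26.11

Checks: |DG| = 18.50 ✓; |GN| = 18.50 ✓.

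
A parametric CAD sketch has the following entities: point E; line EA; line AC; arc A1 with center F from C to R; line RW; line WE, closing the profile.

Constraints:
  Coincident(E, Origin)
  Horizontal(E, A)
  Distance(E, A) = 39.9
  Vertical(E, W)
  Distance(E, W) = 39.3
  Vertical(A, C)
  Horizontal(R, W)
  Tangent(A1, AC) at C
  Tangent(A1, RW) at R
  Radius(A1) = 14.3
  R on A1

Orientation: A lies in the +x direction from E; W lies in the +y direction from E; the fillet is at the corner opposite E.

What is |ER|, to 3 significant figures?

46.9

E is at the origin; EA is horizontal with |EA| = 39.9 and A on the +x side, so A = (39.9, 0.00). E and W share the same x with |EW| = 39.3 and W on the +y side, so W = (0.00, 39.3). The virtual corner opposite E is at (39.9, 39.3). Since A1 is tangent to AC there, FC ⟂ AC and A1 meets RW tangentially, so FR is at right angles to RW, with radius 14.3, so the center F sits 14.3 in from both sides at F = (25.6, 25.0). That places the tangent points at C = (39.9, 25.0) on AC and R = (25.6, 39.3) on RW. Then |ER| = |R − E| = 46.9.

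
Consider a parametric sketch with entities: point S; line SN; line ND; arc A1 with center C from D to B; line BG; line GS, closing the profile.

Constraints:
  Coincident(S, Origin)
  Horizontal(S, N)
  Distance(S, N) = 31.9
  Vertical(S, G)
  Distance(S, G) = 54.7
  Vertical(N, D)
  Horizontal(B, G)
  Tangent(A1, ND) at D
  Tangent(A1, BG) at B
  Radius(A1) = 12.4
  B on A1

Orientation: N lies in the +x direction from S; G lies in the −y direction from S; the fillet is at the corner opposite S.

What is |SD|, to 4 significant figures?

52.98

The virtual corner opposite S is at (31.90, -54.70). The tangent condition forces CD to be normal to ND and A1 meets BG tangentially, so CB is at right angles to BG, with radius 12.4, so the center C sits 12.4 in from both sides at C = (19.50, -42.30). That places the tangent points at D = (31.90, -42.30) on ND and B = (19.50, -54.70) on BG. Then |SD| = |D − S| = 52.98.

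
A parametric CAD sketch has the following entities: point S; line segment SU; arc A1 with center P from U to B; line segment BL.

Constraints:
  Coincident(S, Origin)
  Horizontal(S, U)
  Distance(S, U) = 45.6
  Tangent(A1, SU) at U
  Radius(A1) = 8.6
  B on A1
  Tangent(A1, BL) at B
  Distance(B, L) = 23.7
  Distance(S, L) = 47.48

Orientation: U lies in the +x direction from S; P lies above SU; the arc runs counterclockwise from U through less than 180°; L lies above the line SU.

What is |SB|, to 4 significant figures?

53.81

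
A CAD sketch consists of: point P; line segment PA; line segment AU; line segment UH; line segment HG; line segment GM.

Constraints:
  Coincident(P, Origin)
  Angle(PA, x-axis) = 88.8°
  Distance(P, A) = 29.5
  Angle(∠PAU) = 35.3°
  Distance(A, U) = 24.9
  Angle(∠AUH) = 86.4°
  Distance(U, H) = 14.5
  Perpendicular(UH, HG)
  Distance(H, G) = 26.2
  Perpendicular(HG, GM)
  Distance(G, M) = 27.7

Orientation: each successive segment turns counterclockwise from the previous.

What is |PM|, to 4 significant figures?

40.19

P is at the origin; PA runs at 88.8° with length 29.5, so A = (0.6178, 29.49). ∠PAU = 35.3° gives AU at -126.5° from the x-axis; with |AU| = 24.9, U = (-14.19, 9.477). ∠AUH = 86.4° gives UH at -32.90° from the x-axis; with |UH| = 14.5, H = (-2.019, 1.601). UH ⟂ HG, so HG runs at 57.10°; with |HG| = 26.2, G = (12.21, 23.60). The perpendicularity gives GM at right angles to HG, so GM runs at 147.1°; with |GM| = 27.7, M = (-11.05, 38.65). Then |PM| = |M − P| = 40.19.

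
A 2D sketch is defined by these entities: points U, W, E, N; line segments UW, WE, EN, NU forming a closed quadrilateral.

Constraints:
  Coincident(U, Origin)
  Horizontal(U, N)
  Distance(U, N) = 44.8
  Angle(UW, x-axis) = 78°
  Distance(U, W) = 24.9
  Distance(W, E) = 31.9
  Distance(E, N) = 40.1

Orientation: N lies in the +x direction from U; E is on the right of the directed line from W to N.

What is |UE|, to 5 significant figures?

9.2861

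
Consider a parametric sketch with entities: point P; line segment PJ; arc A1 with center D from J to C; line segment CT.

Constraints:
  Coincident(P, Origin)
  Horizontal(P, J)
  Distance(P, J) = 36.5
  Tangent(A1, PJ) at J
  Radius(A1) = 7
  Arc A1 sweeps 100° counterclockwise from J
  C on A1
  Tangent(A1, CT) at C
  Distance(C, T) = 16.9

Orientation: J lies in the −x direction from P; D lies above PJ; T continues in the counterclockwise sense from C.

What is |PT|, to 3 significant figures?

40.9

P is at the origin; PJ is horizontal with |PJ| = 36.5 and J on the −x side, so J = (-36.5, 0.00). The tangent condition forces DJ to be normal to PJ, so D = J + (0, 7) = (-36.5, 7.00). On A1, J sits at bearing -90° from D; a 100° counterclockwise sweep puts C at bearing 10°, so C = D + 7.0·(cos 10°, sin 10°) = (-29.6, 8.22). Since A1 is tangent to CT there, DC ⟂ CT, so CT runs along (−sin 10°, cos 10°); with |CT| = 16.9, T = (-32.5, 24.9). Then |PT| = |T − P| = 40.9.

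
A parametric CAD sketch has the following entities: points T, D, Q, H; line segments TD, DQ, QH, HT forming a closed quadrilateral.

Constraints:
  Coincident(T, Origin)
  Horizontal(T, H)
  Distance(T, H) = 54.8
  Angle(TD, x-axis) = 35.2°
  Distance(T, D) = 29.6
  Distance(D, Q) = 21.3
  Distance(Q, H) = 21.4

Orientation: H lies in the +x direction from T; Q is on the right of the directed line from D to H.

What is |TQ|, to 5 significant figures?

33.568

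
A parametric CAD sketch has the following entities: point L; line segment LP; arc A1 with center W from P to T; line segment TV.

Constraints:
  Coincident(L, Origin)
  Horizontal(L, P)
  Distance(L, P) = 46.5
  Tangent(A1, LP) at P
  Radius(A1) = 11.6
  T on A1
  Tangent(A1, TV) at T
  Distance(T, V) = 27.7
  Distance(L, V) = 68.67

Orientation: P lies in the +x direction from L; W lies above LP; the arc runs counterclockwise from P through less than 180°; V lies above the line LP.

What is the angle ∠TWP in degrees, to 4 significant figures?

94.93°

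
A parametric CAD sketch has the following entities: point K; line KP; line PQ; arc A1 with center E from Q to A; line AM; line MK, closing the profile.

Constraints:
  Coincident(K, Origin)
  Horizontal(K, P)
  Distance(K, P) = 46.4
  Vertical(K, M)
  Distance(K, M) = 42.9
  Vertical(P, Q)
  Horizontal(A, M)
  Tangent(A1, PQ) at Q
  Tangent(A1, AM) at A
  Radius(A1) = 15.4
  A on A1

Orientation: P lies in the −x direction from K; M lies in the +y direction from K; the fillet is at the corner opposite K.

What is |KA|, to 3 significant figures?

52.9

K is at the origin; KP is horizontal with |KP| = 46.4 and P on the −x side, so P = (-46.4, 0.00). KM is vertical with |KM| = 42.9 and M on the +y side, so M = (0.00, 42.9). The virtual corner opposite K is at (-46.4, 42.9). The tangent condition forces EQ to be normal to PQ and A1 meets AM tangentially, so EA is at right angles to AM, with radius 15.4, so the center E sits 15.4 in from both sides at E = (-31.0, 27.5). That places the tangent points at Q = (-46.4, 27.5) on PQ and A = (-31.0, 42.9) on AM. Then |KA| = |A − K| = 52.9.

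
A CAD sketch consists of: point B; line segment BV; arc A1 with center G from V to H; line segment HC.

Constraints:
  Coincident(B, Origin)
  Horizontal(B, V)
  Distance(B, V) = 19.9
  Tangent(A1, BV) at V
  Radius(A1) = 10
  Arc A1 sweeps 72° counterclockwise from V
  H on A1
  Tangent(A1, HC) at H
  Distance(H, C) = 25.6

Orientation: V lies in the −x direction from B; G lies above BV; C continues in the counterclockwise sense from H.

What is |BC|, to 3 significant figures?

31.4

B is at the origin; BV is horizontal with |BV| = 19.9 and V on the −x side, so V = (-19.9, 0.00). A1 meets BV tangentially, so GV is at right angles to BV, so G = V + (0, 10) = (-19.9, 10.0). On A1, V sits at bearing -90° from G; a 72° counterclockwise sweep puts H at bearing -18°, so H = G + 10.0·(cos -18°, sin -18°) = (-10.4, 6.91). The tangent condition forces GH to be normal to HC, so HC runs along (−sin -18°, cos -18°); with |HC| = 25.6, C = (-2.48, 31.3). Then |BC| = |C − B| = 31.4.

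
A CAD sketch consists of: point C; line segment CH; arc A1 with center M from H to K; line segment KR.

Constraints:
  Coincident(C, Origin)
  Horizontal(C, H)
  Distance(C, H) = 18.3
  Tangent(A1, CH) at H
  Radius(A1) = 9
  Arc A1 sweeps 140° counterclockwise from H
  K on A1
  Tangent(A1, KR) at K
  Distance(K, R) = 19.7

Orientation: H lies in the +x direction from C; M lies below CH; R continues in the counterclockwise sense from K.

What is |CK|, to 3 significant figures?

20.2

Tangency of A1 to CH means the radius MH is perpendicular to CH, so M = H + (0, -9) = (18.3, -9.00). On A1, H sits at bearing 90° from M; a 140° counterclockwise sweep puts K at bearing 230°, so K = M + 9.0·(cos 230°, sin 230°) = (12.5, -15.9). Then |CK| = |K − C| = 20.2.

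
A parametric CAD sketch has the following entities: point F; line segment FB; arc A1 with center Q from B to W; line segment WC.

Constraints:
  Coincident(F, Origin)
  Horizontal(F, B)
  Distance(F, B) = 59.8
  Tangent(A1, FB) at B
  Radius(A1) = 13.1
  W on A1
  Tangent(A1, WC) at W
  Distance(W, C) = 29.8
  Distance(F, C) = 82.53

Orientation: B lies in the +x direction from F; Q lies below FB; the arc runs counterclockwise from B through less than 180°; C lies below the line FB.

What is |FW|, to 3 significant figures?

54.5

F is at the origin; FB is horizontal with |FB| = 59.8 and B on the +x side, so B = (59.8, 0.00). A1 meets FB tangentially, so QB is at right angles to FB, so Q = B + (0, -13.1) = (59.8, -13.1). Since QW ⟂ WC (tangency), |QC| = √(13.1² + 29.8²) = 32.6 regardless of where W sits on A1. So C lies on both circle(F, 82.53) and circle(Q, 32.6); the below-FB intersection is C = (69.8, -44.1). W is the foot of the tangent from C: W = (50.0, -21.8).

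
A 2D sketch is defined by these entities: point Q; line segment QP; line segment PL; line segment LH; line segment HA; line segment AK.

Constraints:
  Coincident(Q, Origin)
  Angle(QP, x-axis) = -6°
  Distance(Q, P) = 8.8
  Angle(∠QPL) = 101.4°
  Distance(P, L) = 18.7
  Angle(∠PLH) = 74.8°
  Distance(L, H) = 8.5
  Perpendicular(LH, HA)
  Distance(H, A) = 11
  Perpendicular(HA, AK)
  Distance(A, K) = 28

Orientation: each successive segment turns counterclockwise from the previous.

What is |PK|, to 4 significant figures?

25.40

The perpendicularity gives HA at right angles to LH, so HA runs at -92.20°; with |HA| = 11.0, A = (5.428, 6.259). The perpendicularity gives AK at right angles to HA, so AK runs at -2.200°; with |AK| = 28.0, K = (33.41, 5.184). Then |PK| = |K − P| = 25.40.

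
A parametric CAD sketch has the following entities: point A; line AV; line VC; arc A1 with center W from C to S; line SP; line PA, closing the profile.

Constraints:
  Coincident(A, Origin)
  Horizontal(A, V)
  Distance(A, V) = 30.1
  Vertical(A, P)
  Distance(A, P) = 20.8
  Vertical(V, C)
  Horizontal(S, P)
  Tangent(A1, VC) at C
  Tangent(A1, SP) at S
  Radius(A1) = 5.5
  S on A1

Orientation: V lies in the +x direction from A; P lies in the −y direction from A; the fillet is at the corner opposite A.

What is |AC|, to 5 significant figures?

33.765

A is at the origin; A and V share the same y with |AV| = 30.1 and V on the +x side, so V = (30.100, 0.0000). AP is vertical with |AP| = 20.8 and P on the −y side, so P = (0.0000, -20.800). The virtual corner opposite A is at (30.100, -20.800). The tangent condition forces WC to be normal to VC and tangency of A1 to SP means the radius WS is perpendicular to SP, with radius 5.5, so the center W sits 5.5 in from both sides at W = (24.600, -15.300). That places the tangent points at C = (30.100, -15.300) on VC and S = (24.600, -20.800) on SP. Then |AC| = |C − A| = 33.765.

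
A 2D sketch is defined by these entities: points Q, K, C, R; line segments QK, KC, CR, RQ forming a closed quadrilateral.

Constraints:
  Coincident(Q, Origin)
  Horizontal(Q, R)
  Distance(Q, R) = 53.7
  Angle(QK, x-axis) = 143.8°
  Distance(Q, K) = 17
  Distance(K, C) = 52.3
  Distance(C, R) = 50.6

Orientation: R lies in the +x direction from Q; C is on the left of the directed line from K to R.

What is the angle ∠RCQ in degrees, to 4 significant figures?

64.03°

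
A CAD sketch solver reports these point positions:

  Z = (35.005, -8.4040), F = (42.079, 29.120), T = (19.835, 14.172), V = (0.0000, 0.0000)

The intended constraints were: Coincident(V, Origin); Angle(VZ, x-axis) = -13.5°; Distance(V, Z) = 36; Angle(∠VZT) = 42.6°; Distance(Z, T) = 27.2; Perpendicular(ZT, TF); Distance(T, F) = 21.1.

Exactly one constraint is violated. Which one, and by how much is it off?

Distance(T, F) = 21.1 — off by 5.70.

V = (0.00, 0.00) ✓; VZ at -13.50° ✓; |VZ| = 36.00 ✓; ∠VZT = 42.60° ✓; |ZT| = 27.20 ✓; ∠(ZT, TF) = 90.00° ✓; |TF| = 26.80 ✗.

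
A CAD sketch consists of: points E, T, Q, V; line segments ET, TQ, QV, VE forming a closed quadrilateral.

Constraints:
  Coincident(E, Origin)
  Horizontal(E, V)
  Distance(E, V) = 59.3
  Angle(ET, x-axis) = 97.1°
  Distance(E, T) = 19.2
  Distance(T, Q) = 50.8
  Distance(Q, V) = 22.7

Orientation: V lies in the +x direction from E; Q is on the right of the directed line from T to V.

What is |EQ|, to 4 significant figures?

40.42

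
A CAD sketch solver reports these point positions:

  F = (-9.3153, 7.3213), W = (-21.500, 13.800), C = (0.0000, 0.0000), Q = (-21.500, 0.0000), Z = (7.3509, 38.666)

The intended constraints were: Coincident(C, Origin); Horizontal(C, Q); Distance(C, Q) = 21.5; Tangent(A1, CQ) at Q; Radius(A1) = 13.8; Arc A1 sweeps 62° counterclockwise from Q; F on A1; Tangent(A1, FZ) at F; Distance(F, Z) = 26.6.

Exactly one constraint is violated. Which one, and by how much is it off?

Distance(F, Z) = 26.6 — off by 8.90.

C = (0.00, 0.00) ✓; C.y = 0.00, Q.y = 0.00 ✓; |CQ| = 21.50 ✓; ∠(WQ, QC) = 90.00° ✓; |WQ| = 13.80 ✓; bearing(W→F) − bearing(W→Q) = 62.00° ✓; |WF| = 13.80 ✓; ∠(WF, FZ) = 90.00° ✓; |FZ| = 35.50 ✗.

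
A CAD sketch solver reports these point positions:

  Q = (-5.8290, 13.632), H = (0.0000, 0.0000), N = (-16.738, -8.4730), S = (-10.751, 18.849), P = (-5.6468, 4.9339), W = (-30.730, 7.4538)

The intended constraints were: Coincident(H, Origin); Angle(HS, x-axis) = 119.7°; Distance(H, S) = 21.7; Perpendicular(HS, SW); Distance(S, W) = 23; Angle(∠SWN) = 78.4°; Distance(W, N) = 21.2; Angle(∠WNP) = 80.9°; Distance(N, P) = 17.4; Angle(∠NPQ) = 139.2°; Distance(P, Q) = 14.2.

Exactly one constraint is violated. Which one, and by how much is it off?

Distance(P, Q) = 14.2 — off by 5.50.

H = (0.00, 0.00) ✓; HS at 119.7° ✓; |HS| = 21.70 ✓; ∠(HS, SW) = 90.00° ✓; |SW| = 23.00 ✓; ∠SWN = 78.40° ✓; |WN| = 21.20 ✓; ∠WNP = 80.90° ✓; |NP| = 17.40 ✓; ∠NPQ = 139.2° ✓; |PQ| = 8.700 ✗.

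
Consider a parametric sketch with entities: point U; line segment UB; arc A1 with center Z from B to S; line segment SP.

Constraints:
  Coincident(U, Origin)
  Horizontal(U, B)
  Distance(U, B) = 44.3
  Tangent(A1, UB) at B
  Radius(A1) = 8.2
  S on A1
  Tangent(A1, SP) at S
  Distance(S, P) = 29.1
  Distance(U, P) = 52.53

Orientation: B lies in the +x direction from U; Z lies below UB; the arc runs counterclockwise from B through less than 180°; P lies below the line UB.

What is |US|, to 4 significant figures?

37.07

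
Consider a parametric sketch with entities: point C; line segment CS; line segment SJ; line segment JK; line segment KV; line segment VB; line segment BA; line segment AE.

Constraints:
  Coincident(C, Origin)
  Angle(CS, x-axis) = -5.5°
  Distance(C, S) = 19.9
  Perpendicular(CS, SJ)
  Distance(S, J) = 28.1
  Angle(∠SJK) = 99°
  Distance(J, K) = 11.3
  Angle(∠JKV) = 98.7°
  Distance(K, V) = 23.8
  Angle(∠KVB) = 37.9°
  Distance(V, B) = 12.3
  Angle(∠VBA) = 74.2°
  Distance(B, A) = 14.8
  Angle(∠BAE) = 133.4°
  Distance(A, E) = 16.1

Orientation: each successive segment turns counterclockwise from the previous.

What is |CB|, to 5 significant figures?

18.325

C is at the origin; CS runs at -5.5° with length 19.9, so S = (19.808, -1.9073). CS is perpendicular to SJ, so SJ runs at 84.500°; with |SJ| = 28.1, J = (22.502, 26.063). ∠SJK = 99.0° gives JK at 165.50° from the x-axis; with |JK| = 11.3, K = (11.562, 28.893). ∠JKV = 98.7° gives KV at -113.20° from the x-axis; with |KV| = 23.8, V = (2.1858, 7.0172). ∠KVB = 37.9° gives VB at 28.900° from the x-axis; with |VB| = 12.3, B = (12.954, 12.962). Then |CB| = |B − C| = 18.325.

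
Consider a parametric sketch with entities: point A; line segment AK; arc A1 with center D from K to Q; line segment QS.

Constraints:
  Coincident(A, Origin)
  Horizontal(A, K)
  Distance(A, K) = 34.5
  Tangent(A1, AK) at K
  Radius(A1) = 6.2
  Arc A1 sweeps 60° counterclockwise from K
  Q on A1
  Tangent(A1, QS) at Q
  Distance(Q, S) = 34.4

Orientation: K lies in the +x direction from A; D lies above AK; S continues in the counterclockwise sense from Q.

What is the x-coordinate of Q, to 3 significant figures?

39.9

A1 meets AK tangentially, so DK is at right angles to AK, so D = K + (0, 6.2) = (34.5, 6.20). On A1, K sits at bearing -90° from D; a 60° counterclockwise sweep puts Q at bearing -30°, so Q = D + 6.2·(cos -30°, sin -30°) = (39.9, 3.10). So Q.x = 39.9.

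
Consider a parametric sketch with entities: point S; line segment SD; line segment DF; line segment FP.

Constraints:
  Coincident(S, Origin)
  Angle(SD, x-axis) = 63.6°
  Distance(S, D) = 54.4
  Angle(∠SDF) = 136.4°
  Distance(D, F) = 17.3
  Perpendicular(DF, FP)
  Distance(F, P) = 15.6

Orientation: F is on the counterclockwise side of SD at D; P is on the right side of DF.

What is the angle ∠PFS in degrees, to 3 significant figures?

123°

S is at the origin; SD runs at 63.6° with length 54.4, so D = 54.4·(cos 63.6°, sin 63.6°) = (24.2, 48.7). ∠SDF = 136.4°, so DF runs at 63.6° + (180° − 136.4°) = 107° from the x-axis; with |DF| = 17.3, F = D + 17.3·(cos 107°, sin 107°) = (19.1, 65.3). DF ⟂ FP; with |FP| = 15.6 on the right of DF, P = F + 15.6·(0.955, 0.296) = (34.0, 69.9). Then cos ∠PFS = FP·FS / (|FP||FS|), giving 123°.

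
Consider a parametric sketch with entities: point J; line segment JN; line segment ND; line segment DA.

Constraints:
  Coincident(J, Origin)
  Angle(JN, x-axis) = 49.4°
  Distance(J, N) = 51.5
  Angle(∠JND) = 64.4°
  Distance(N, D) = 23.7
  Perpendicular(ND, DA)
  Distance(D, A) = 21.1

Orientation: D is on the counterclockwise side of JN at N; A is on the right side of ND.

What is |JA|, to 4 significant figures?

67.56

J is at the origin; JN runs at 49.4° with length 51.5, so N = 51.5·(cos 49.4°, sin 49.4°) = (33.51, 39.10). ∠JND = 64.4°, so ND runs at 49.4° + (180° − 64.4°) = 165.0° from the x-axis; with |ND| = 23.7, D = N + 23.7·(cos 165.0°, sin 165.0°) = (10.62, 45.24). The perpendicularity gives DA at right angles to ND; with |DA| = 21.1 on the right of ND, A = D + 21.1·(0.2588, 0.9659) = (16.08, 65.62). Then |JA| = |A − J| = 67.56.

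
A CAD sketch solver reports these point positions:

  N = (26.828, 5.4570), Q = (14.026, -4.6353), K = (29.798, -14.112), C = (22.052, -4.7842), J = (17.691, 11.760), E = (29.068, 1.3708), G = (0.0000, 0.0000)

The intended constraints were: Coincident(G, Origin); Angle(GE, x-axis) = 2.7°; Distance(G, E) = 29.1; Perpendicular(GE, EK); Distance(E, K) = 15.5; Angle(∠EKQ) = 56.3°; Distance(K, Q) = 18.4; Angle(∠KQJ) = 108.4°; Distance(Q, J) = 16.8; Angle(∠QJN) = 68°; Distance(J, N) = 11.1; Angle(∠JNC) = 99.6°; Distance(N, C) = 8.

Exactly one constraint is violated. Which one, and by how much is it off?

Distance(N, C) = 8 — off by 3.30.

G = (0.00, 0.00) ✓; GE at 2.700° ✓; |GE| = 29.10 ✓; ∠(GE, EK) = 90.00° ✓; |EK| = 15.50 ✓; ∠EKQ = 56.30° ✓; |KQ| = 18.40 ✓; ∠KQJ = 108.4° ✓; |QJ| = 16.80 ✓; ∠QJN = 68.00° ✓; |JN| = 11.10 ✓; ∠JNC = 99.60° ✓; |NC| = 11.30 ✗.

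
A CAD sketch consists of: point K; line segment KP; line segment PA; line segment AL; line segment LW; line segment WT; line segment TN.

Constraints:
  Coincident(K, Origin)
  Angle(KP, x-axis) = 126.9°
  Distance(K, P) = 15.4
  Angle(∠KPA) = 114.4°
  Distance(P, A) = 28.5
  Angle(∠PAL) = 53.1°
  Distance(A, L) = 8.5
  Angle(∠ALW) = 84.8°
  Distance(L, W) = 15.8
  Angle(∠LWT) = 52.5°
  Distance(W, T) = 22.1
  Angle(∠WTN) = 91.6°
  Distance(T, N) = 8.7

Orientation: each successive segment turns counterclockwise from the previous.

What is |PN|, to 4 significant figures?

35.23

∠LWT = 52.5° gives WT at -177.9° from the x-axis; with |WT| = 22.1, T = (-43.55, 12.68). ∠WTN = 91.6° gives TN at -89.50° from the x-axis; with |TN| = 8.7, N = (-43.47, 3.985). Then |PN| = |N − P| = 35.23.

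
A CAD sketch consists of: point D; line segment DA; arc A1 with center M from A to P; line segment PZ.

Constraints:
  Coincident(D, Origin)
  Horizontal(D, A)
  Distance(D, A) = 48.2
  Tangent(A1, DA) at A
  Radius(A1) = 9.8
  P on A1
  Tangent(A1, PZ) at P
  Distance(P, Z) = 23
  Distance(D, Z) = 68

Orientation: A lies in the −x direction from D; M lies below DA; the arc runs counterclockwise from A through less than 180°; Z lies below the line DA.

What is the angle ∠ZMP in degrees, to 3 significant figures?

66.9°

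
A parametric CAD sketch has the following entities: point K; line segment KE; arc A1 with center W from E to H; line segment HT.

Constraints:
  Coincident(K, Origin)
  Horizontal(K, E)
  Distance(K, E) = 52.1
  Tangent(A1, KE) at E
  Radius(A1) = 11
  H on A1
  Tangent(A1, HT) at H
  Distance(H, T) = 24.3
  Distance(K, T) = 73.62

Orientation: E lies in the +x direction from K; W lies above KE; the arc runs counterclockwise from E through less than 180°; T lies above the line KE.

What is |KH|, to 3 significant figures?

63.9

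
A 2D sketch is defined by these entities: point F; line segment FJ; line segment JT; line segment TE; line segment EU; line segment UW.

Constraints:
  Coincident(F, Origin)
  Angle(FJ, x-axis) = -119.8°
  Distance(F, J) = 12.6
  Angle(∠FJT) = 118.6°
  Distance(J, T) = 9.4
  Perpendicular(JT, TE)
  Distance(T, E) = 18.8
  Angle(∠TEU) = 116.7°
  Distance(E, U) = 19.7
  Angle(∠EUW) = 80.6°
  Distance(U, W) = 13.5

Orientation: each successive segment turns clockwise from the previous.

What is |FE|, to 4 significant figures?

17.26

F is at the origin; FJ runs at -119.8° with length 12.6, so J = (-6.262, -10.93). ∠FJT = 118.6° gives JT at 178.8° from the x-axis; with |JT| = 9.4, T = (-15.66, -10.74). JT ⟂ TE, so TE runs at 88.80°; with |TE| = 18.8, E = (-15.27, 8.059). Then |FE| = |E − F| = 17.26.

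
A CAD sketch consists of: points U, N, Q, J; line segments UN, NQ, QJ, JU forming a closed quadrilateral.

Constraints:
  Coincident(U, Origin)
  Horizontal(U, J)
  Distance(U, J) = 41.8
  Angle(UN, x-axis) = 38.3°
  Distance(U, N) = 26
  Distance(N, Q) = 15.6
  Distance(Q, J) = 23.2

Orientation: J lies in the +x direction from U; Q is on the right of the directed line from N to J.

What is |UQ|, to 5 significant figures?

18.618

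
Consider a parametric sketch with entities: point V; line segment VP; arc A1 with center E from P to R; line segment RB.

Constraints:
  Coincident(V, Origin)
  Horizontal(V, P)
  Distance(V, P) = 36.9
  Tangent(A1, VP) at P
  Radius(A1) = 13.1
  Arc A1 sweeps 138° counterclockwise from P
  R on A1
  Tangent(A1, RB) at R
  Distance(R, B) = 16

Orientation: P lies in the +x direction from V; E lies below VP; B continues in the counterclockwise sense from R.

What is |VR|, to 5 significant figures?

36.235

V is at the origin; V and P share the same y with |VP| = 36.9 and P on the +x side, so P = (36.900, 0.0000). Since A1 is tangent to VP there, EP ⟂ VP, so E = P + (0, -13.1) = (36.900, -13.100). On A1, P sits at bearing 90° from E; a 138° counterclockwise sweep puts R at bearing 228°, so R = E + 13.1·(cos 228°, sin 228°) = (28.134, -22.835). Then |VR| = |R − V| = 36.235.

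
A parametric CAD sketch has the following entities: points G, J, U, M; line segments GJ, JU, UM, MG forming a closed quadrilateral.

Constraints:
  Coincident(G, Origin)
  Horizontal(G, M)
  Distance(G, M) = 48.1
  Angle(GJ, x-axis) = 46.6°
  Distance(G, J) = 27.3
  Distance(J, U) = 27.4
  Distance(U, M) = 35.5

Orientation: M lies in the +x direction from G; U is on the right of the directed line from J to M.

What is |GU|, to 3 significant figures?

15.0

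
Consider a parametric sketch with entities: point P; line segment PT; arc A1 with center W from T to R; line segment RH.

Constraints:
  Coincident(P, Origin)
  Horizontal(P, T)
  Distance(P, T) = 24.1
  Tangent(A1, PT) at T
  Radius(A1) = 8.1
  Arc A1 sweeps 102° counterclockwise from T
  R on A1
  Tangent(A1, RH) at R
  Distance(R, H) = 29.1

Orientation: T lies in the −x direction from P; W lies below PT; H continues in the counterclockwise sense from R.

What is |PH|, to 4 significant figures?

46.23

P is at the origin; PT is horizontal with |PT| = 24.1 and T on the −x side, so T = (-24.10, 0.000). Since A1 is tangent to PT there, WT ⟂ PT, so W = T + (0, -8.1) = (-24.10, -8.100). On A1, T sits at bearing 90° from W; a 102° counterclockwise sweep puts R at bearing 192°, so R = W + 8.1·(cos 192°, sin 192°) = (-32.02, -9.784). A1 meets RH tangentially, so WR is at right angles to RH, so RH runs along (−sin 192°, cos 192°); with |RH| = 29.1, H = (-25.97, -38.25). Then |PH| = |H − P| = 46.23.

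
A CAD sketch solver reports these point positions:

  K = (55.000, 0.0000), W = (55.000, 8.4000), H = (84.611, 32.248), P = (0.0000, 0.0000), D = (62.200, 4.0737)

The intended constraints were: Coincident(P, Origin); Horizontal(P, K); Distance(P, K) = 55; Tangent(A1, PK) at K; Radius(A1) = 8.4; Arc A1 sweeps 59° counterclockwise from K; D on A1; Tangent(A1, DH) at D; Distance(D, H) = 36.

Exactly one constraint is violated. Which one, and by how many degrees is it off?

Tangent(A1, DH) at D — off by 7.50°.

P = (0.00, 0.00) ✓; P.y = 0.00, K.y = 0.00 ✓; |PK| = 55.00 ✓; ∠(WK, KP) = 90.00° ✓; |WK| = 8.400 ✓; bearing(W→D) − bearing(W→K) = 59.00° ✓; |WD| = 8.400 ✓; ∠(WD, DH) = 97.50° ✗; |DH| = 36.00 ✓.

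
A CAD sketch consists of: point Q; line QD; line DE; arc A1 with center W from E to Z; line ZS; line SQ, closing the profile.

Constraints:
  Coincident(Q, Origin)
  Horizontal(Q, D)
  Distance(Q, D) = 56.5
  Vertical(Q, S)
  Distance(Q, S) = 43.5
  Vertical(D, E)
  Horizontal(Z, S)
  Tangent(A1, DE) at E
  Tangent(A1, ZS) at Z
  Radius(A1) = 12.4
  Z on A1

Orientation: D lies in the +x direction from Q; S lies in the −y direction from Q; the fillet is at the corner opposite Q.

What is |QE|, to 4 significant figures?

64.49

Q is at the origin; Q and D share the same y with |QD| = 56.5 and D on the +x side, so D = (56.50, 0.000). QS is vertical with |QS| = 43.5 and S on the −y side, so S = (0.000, -43.50). The virtual corner opposite Q is at (56.50, -43.50). Tangency of A1 to DE means the radius WE is perpendicular to DE and A1 meets ZS tangentially, so WZ is at right angles to ZS, with radius 12.4, so the center W sits 12.4 in from both sides at W = (44.10, -31.10). That places the tangent points at E = (56.50, -31.10) on DE and Z = (44.10, -43.50) on ZS. Then |QE| = |E − Q| = 64.49.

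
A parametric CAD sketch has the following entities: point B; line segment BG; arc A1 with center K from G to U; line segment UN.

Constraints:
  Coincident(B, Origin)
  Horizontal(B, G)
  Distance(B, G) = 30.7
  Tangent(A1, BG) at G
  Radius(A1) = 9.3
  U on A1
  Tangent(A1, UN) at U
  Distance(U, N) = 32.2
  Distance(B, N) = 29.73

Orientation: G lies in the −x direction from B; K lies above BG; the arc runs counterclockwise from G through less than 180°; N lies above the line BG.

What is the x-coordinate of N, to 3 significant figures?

-3.93

B is at the origin; BG is horizontal with |BG| = 30.7 and G on the −x side, so G = (-30.7, 0.00). A1 meets BG tangentially, so KG is at right angles to BG, so K = G + (0, 9.3) = (-30.7, 9.30). Since KU ⟂ UN (tangency), |KN| = √(9.3² + 32.2²) = 33.5 regardless of where U sits on A1. So N lies on both circle(B, 29.73) and circle(K, 33.5); the above-BG intersection is N = (-3.93, 29.5). U is the foot of the tangent from N: U = (-23.3, 3.72).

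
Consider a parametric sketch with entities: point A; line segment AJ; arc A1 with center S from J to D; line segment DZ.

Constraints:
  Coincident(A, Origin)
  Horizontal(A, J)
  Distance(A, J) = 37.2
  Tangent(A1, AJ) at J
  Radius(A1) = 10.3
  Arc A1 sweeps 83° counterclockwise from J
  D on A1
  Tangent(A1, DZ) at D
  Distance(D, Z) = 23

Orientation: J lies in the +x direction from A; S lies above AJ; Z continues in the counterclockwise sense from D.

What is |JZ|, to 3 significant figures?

34.4

On A1, J sits at bearing -90° from S; an 83° counterclockwise sweep puts D at bearing -7°, so D = S + 10.3·(cos -7°, sin -7°) = (47.4, 9.04). The tangent condition forces SD to be normal to DZ, so DZ runs along (−sin -7°, cos -7°); with |DZ| = 23.0, Z = (50.2, 31.9). Then |JZ| = |Z − J| = 34.4.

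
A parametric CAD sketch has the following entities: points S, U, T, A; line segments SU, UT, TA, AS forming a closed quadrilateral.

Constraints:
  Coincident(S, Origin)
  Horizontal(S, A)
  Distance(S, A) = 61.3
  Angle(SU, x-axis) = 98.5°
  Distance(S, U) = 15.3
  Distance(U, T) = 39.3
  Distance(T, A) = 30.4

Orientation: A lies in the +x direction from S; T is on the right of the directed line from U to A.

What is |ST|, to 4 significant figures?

31.79

Checks: |UT| = 39.30 ✓; |TA| = 30.40 ✓.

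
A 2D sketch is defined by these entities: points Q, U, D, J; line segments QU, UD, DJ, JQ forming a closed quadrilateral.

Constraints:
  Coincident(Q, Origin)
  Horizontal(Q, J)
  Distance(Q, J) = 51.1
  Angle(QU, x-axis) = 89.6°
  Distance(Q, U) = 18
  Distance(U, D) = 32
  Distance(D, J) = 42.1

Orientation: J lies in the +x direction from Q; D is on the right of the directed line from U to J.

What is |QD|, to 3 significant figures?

16.3

Q is at the origin; Q and J share the same y with |QJ| = 51.1 and J in +x, so J = (51.1, 0). QU runs at 89.6° with |QU| = 18.0, so U = (0.126, 18.0). D is determined by |UD| = 32.0 and |DJ| = 42.1 together: it lies at the intersection of circle(U, 32.0) and circle(J, 42.1). With |UJ| = 54.1, the foot of the radical line on UJ is 20.1 from U and the perpendicular offset is √(32.0² − 20.1²) = 24.9. Taking the right-of-UJ solution: D = (10.8, -12.2).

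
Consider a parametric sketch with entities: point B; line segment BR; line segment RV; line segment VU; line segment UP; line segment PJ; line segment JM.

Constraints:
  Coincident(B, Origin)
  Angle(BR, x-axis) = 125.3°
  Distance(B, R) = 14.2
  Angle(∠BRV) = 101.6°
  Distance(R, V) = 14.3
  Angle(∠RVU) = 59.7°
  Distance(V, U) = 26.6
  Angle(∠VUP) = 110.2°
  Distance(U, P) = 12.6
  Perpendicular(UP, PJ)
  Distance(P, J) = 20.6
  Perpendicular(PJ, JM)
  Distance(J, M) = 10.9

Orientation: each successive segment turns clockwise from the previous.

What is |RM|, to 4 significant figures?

3.694

B is at the origin; BR runs at 125.3° with length 14.2, so R = (-8.206, 11.59). ∠BRV = 101.6° gives RV at 46.90° from the x-axis; with |RV| = 14.3, V = (1.565, 22.03). ∠RVU = 59.7° gives VU at -73.40° from the x-axis; with |VU| = 26.6, U = (9.165, -3.461). ∠VUP = 110.2° gives UP at -143.2° from the x-axis; with |UP| = 12.6, P = (-0.9247, -11.01). The perpendicularity gives PJ at right angles to UP, so PJ runs at 126.8°; with |PJ| = 20.6, J = (-13.26, 5.486). PJ ⟂ JM, so JM runs at 36.80°; with |JM| = 10.9, M = (-4.537, 12.02). Then |RM| = |M − R| = 3.694.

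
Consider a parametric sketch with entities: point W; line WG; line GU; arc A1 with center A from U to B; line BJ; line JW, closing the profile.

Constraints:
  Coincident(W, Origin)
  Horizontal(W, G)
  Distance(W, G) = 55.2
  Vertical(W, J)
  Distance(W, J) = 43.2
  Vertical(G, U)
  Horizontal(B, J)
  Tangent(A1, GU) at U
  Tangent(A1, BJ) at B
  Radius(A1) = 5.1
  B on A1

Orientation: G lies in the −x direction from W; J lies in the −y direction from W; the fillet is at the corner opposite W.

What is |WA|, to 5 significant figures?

62.941

W is at the origin; W and G share the same y with |WG| = 55.2 and G on the −x side, so G = (-55.200, 0.0000). W and J share the same x with |WJ| = 43.2 and J on the −y side, so J = (0.0000, -43.200). The virtual corner opposite W is at (-55.200, -43.200). Since A1 is tangent to GU there, AU ⟂ GU and since A1 is tangent to BJ there, AB ⟂ BJ, with radius 5.1, so the center A sits 5.1 in from both sides at A = (-50.100, -38.100). Then |WA| = |A − W| = 62.941.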